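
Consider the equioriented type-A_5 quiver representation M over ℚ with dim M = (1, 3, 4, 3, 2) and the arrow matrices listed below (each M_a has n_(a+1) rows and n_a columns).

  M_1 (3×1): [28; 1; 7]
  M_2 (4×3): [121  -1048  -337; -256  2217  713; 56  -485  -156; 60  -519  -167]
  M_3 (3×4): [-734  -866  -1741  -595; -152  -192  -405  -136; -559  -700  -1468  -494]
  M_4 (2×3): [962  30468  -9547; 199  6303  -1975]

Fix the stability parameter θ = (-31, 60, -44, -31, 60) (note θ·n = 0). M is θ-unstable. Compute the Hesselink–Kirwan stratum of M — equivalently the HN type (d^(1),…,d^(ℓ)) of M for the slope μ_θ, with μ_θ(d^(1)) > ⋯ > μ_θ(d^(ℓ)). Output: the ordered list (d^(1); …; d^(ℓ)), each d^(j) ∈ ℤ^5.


Via rank(M_{q-1}∘⋯∘M_p): M ≅ I[1,5], I[2,4], I[2,5], I[3,3].
μ_θ-semistable layers: μ^(1)=60; μ^(2)=-5; μ^(3)=-31; μ^(4)=-44

((0, 0, 0, 0, 2); (0, 3, 3, 3, 0); (1, 0, 0, 0, 0); (0, 0, 1, 0, 0))


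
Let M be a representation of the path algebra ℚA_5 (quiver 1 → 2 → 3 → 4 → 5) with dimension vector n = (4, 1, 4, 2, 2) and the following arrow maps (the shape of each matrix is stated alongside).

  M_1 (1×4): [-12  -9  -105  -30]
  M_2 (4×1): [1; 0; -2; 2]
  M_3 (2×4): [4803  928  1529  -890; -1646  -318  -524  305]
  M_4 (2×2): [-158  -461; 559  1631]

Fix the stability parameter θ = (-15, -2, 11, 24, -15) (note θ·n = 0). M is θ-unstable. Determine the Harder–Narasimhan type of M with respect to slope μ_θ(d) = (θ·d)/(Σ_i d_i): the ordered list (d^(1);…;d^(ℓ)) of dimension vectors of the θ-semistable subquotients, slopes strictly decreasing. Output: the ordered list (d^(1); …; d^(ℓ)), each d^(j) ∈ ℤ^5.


Interval decomposition of M: I[1,1]^3, I[1,5], I[3,3]^2, I[3,5].
HN type (ℓ=4): μ^(1)=11; μ^(2)=20/3; μ^(3)=-2; μ^(4)=-15

((0, 0, 2, 0, 0); (0, 0, 2, 2, 2); (0, 1, 0, 0, 0); (4, 0, 0, 0, 0))


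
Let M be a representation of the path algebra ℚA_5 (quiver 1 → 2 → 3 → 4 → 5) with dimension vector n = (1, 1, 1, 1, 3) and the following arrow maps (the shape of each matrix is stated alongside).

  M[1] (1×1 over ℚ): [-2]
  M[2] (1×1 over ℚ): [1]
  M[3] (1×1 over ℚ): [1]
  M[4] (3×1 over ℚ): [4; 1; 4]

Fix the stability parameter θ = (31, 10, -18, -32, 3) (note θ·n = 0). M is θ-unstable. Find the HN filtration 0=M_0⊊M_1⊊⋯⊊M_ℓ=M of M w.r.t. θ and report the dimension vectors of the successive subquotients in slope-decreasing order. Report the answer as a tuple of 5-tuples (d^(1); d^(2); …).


Interval decomposition of M: I[1,5], I[5,5]^2.
HN type (ℓ=2): μ^(1)=3; μ^(2)=-9/4

((0, 0, 0, 0, 3); (1, 1, 1, 1, 0))


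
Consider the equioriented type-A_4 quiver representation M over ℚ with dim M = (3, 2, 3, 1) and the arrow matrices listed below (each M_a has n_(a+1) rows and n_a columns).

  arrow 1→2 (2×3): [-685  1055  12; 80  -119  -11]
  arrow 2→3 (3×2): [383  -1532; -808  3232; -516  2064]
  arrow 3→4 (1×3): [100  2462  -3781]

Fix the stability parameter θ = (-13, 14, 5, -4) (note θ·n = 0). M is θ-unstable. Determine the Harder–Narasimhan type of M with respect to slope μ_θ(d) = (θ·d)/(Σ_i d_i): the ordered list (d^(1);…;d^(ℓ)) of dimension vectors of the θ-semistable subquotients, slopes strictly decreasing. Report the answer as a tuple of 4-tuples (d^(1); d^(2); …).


Interval decomposition of M: I[1,1], I[1,2], I[1,3], I[3,3], I[3,4].
HN type (ℓ=5): μ^(1)=14; μ^(2)=19/2; μ^(3)=5; μ^(4)=1/2; μ^(5)=-13

((0, 1, 0, 0); (0, 1, 1, 0); (0, 0, 1, 0); (0, 0, 1, 1); (3, 0, 0, 0))


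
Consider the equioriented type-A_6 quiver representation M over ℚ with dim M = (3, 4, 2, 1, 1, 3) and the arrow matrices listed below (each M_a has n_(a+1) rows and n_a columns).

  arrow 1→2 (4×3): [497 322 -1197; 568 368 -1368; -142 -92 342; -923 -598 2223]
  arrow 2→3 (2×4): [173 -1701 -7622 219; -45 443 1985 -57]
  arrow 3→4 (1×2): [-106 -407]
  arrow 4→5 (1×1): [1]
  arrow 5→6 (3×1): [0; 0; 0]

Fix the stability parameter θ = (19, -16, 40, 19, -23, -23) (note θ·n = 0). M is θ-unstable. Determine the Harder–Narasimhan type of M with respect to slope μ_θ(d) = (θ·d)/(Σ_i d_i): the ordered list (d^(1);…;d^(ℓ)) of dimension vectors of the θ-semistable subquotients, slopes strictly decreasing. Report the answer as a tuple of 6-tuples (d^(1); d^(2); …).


Barcode: M ≅ I[1,1]^2, I[1,2], I[2,2], I[2,3], I[2,5], I[6,6]^3. HN layers by μ_θ (6 steps, strictly decreasing):
  μ^(1)=40; μ^(2)=19; μ^(3)=12; μ^(4)=3/2; μ^(5)=-16; μ^(6)=-23

((0, 0, 1, 0, 0, 0); (2, 0, 0, 0, 0, 0); (0, 0, 1, 1, 1, 0); (1, 1, 0, 0, 0, 0); (0, 3, 0, 0, 0, 0); (0, 0, 0, 0, 0, 3))


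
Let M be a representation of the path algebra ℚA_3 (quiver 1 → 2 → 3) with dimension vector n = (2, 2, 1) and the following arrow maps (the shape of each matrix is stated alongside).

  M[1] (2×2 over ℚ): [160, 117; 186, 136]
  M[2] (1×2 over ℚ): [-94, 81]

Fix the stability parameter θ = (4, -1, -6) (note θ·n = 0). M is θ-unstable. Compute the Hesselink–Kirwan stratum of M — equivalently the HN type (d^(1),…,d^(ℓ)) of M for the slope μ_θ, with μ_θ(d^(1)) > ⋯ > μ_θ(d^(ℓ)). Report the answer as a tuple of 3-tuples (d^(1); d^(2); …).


Interval decomposition of M: I[1,2], I[1,3].
HN type (ℓ=2): μ^(1)=3/2; μ^(2)=-1

((1, 1, 0); (1, 1, 1))


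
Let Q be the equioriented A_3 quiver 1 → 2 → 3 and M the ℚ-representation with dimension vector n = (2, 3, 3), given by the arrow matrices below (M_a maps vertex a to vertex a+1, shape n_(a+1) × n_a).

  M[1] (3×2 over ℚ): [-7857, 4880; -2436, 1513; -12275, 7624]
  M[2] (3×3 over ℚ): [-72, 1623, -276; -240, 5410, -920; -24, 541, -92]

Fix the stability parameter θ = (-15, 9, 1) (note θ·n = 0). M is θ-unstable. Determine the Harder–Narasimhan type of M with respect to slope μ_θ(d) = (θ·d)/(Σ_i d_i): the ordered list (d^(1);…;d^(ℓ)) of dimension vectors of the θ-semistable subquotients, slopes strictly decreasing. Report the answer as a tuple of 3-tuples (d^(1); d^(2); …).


Interval decomposition of M: I[1,2], I[1,3], I[2,2], I[3,3]^2.
HN type (ℓ=4): μ^(1)=9; μ^(2)=5; μ^(3)=1; μ^(4)=-15

((0, 2, 0); (0, 1, 1); (0, 0, 2); (2, 0, 0))


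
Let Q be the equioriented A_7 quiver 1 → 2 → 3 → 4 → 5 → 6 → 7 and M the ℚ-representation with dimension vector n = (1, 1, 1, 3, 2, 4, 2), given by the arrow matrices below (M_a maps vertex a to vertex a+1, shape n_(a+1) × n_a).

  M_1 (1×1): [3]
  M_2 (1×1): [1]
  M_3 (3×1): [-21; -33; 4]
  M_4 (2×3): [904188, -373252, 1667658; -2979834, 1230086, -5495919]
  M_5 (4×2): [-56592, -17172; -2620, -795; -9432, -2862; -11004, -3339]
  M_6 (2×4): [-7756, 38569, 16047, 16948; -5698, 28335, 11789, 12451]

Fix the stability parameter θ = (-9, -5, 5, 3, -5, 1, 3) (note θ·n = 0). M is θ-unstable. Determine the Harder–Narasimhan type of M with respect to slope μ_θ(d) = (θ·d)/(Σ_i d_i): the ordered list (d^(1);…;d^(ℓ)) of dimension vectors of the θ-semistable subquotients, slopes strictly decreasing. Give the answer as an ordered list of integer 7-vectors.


Via rank(M_{q-1}∘⋯∘M_p): M ≅ I[1,4], I[4,4], I[4,7], I[5,5], I[6,6]^2, I[6,7].
μ_θ-semistable layers: μ^(1)=4; μ^(2)=3; μ^(3)=1; μ^(4)=-1; μ^(5)=-5; μ^(6)=-9

((0, 0, 1, 1, 0, 0, 0); (0, 0, 0, 1, 0, 0, 2); (0, 0, 0, 0, 0, 4, 0); (0, 0, 0, 1, 1, 0, 0); (0, 1, 0, 0, 1, 0, 0); (1, 0, 0, 0, 0, 0, 0))


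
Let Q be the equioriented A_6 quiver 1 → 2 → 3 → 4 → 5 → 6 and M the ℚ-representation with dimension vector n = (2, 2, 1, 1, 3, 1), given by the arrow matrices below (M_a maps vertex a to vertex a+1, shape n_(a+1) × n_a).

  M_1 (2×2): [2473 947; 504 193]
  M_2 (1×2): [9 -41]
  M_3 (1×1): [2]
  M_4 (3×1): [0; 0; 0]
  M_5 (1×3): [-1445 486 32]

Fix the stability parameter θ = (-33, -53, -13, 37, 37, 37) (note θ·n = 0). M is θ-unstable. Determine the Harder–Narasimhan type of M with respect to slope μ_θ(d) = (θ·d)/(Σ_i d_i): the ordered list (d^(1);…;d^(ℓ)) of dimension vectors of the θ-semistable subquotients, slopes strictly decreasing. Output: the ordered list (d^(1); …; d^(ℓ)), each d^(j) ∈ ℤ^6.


Via rank(M_{q-1}∘⋯∘M_p): M ≅ I[1,2], I[1,4], I[5,5]^2, I[5,6].
μ_θ-semistable layers: μ^(1)=37; μ^(2)=-13; μ^(3)=-43

((0, 0, 0, 1, 3, 1); (0, 0, 1, 0, 0, 0); (2, 2, 0, 0, 0, 0))


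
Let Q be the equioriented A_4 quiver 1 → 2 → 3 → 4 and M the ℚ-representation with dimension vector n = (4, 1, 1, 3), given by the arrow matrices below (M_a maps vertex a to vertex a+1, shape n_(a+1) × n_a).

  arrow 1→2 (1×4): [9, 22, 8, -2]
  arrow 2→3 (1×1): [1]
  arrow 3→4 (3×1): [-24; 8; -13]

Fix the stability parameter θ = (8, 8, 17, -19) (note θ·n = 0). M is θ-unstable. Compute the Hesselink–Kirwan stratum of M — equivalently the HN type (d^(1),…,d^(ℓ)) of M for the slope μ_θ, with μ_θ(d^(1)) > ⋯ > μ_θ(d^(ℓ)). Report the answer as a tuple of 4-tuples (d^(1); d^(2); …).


Via rank(M_{q-1}∘⋯∘M_p): M ≅ I[1,1]^3, I[1,4], I[4,4]^2.
μ_θ-semistable layers: μ^(1)=8; μ^(2)=7/2; μ^(3)=-19

((3, 0, 0, 0); (1, 1, 1, 1); (0, 0, 0, 2))


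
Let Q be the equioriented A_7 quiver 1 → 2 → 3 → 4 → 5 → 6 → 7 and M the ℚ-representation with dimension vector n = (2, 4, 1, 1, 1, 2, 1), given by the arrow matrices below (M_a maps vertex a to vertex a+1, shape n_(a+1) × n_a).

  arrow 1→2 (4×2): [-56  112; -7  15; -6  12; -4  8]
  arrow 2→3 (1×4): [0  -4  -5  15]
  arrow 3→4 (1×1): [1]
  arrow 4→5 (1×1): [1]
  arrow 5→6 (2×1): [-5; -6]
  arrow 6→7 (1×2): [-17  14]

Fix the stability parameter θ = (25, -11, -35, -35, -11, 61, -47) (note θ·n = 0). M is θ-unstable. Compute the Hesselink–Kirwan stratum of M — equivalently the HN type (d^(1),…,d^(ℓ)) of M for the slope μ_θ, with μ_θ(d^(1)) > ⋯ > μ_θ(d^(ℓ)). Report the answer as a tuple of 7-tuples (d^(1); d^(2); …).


Interval decomposition of M: I[1,2], I[1,7], I[2,2]^2, I[6,6].
HN type (ℓ=4): μ^(1)=61; μ^(2)=7; μ^(3)=-11; μ^(4)=-14

((0, 0, 0, 0, 0, 1, 0); (1, 1, 0, 0, 0, 1, 1); (0, 2, 0, 0, 1, 0, 0); (1, 1, 1, 1, 0, 0, 0))


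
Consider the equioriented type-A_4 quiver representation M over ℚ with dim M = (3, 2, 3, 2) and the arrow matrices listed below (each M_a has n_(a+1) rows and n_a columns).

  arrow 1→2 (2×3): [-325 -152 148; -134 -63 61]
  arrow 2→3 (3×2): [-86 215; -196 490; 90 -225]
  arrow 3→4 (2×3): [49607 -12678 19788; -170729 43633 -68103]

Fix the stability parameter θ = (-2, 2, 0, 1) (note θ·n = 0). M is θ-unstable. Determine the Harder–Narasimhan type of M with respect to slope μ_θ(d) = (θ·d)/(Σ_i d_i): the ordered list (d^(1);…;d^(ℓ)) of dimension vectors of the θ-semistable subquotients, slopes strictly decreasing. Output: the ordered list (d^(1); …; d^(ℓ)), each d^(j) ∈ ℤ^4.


Barcode: M ≅ I[1,1], I[1,2], I[1,4], I[3,3], I[3,4]. HN layers by μ_θ (4 steps, strictly decreasing):
  μ^(1)=2; μ^(2)=1; μ^(3)=0; μ^(4)=-2

((0, 1, 0, 0); (0, 1, 1, 2); (0, 0, 2, 0); (3, 0, 0, 0))


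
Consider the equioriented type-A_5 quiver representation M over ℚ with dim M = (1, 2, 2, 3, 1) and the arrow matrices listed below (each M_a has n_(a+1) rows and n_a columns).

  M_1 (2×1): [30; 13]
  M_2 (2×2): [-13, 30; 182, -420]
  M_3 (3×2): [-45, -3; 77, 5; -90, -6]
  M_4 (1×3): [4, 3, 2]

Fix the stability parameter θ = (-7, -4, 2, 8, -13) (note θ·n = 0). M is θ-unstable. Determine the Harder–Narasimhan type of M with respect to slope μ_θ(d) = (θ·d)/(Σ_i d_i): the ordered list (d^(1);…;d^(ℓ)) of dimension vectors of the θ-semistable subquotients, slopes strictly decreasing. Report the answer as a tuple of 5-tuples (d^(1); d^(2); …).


Interval decomposition of M: I[1,2], I[2,5], I[3,4], I[4,4].
HN type (ℓ=5): μ^(1)=8; μ^(2)=2; μ^(3)=-1; μ^(4)=-4; μ^(5)=-7

((0, 0, 0, 2, 0); (0, 0, 1, 0, 0); (0, 0, 1, 1, 1); (0, 2, 0, 0, 0); (1, 0, 0, 0, 0))


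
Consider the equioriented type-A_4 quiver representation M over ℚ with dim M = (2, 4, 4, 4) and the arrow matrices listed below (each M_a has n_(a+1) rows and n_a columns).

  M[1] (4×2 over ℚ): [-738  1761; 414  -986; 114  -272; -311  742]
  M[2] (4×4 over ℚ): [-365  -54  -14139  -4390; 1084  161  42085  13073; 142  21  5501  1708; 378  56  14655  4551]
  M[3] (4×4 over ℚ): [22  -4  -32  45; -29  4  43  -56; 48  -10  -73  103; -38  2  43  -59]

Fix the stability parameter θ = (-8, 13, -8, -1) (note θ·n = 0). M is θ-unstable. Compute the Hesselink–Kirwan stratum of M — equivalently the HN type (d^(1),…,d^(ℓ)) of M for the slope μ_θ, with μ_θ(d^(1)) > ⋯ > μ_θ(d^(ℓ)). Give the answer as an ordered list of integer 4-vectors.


Interval decomposition of M: I[1,4]^2, I[2,4]^2.
HN type (ℓ=2): μ^(1)=4/3; μ^(2)=-8

((0, 4, 4, 4); (2, 0, 0, 0))


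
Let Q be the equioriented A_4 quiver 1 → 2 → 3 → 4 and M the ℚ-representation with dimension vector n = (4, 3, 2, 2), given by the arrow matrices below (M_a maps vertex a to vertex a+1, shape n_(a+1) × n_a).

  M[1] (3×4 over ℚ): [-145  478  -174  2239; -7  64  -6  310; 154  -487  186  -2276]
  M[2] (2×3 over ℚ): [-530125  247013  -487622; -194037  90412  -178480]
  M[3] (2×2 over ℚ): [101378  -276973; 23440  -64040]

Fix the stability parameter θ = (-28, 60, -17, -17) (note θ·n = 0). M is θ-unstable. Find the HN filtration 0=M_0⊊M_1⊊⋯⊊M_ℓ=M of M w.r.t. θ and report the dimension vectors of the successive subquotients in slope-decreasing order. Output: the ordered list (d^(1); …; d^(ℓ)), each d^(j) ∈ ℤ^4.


Barcode: M ≅ I[1,1], I[1,2], I[1,3], I[1,4], I[4,4]. HN layers by μ_θ (5 steps, strictly decreasing):
  μ^(1)=60; μ^(2)=43/2; μ^(3)=26/3; μ^(4)=-17; μ^(5)=-28

((0, 1, 0, 0); (0, 1, 1, 0); (0, 1, 1, 1); (0, 0, 0, 1); (4, 0, 0, 0))


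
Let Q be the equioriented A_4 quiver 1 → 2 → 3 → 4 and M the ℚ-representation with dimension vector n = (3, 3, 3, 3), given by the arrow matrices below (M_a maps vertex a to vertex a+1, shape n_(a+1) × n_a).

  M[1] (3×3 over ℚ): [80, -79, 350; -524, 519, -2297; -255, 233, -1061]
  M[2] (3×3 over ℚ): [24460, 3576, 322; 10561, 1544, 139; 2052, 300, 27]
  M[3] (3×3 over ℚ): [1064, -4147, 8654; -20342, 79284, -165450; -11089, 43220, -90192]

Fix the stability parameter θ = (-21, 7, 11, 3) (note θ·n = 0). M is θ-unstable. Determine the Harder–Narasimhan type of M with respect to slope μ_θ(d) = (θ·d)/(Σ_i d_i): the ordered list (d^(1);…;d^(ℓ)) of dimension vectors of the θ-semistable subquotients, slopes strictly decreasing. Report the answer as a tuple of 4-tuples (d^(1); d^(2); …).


Barcode: M ≅ I[1,2], I[1,4]^2, I[3,4]. HN layers by μ_θ (2 steps, strictly decreasing):
  μ^(1)=7; μ^(2)=-21

((0, 3, 3, 3); (3, 0, 0, 0))


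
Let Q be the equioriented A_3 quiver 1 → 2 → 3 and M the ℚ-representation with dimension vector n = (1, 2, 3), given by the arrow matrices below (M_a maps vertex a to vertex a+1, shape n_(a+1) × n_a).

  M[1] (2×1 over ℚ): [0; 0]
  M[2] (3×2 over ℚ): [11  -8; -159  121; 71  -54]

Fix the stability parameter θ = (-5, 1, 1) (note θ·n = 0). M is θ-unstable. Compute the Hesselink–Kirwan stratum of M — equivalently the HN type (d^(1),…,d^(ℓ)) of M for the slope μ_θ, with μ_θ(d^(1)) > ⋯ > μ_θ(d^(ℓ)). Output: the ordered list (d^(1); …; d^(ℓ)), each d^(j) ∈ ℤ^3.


Via rank(M_{q-1}∘⋯∘M_p): M ≅ I[1,1], I[2,3]^2, I[3,3].
μ_θ-semistable layers: μ^(1)=1; μ^(2)=-5

((0, 2, 3); (1, 0, 0))


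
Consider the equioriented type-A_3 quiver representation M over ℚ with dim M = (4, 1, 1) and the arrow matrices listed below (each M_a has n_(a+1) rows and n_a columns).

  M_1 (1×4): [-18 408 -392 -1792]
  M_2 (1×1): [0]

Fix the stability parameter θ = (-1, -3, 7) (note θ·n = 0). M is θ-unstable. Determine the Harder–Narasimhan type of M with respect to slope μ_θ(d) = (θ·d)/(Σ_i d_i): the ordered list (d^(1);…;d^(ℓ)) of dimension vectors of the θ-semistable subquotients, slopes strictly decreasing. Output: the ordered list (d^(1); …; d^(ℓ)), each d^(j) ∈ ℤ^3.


Barcode: M ≅ I[1,1]^3, I[1,2], I[3,3]. HN layers by μ_θ (3 steps, strictly decreasing):
  μ^(1)=7; μ^(2)=-1; μ^(3)=-2

((0, 0, 1); (3, 0, 0); (1, 1, 0))


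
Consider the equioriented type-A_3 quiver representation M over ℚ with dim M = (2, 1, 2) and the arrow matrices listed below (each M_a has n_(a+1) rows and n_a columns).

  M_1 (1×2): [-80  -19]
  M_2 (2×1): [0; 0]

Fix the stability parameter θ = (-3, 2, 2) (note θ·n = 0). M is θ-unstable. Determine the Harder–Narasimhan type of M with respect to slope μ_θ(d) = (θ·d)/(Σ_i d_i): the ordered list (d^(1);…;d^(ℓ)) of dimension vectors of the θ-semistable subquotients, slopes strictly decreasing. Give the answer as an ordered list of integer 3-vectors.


Barcode: M ≅ I[1,1], I[1,2], I[3,3]^2. HN layers by μ_θ (2 steps, strictly decreasing):
  μ^(1)=2; μ^(2)=-3

((0, 1, 2); (2, 0, 0))


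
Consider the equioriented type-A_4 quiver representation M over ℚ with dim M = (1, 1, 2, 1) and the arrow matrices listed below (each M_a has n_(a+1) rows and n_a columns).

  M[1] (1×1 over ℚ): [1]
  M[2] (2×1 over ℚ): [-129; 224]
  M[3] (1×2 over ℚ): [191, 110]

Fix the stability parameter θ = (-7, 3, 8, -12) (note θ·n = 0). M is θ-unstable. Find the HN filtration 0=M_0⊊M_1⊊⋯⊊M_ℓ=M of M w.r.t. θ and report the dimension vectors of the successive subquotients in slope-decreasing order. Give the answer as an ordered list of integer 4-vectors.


Barcode: M ≅ I[1,4], I[3,3]. HN layers by μ_θ (3 steps, strictly decreasing):
  μ^(1)=8; μ^(2)=-1/3; μ^(3)=-7

((0, 0, 1, 0); (0, 1, 1, 1); (1, 0, 0, 0))


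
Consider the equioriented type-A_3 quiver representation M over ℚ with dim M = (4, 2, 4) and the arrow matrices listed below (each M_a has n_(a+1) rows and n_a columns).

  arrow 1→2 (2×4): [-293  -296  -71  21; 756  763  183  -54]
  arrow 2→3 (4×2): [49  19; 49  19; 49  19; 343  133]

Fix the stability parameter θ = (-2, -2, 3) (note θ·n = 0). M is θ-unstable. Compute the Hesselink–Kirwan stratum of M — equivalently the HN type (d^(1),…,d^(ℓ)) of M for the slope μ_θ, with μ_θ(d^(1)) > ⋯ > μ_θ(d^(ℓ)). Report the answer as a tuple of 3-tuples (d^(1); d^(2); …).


Via rank(M_{q-1}∘⋯∘M_p): M ≅ I[1,1]^2, I[1,2], I[1,3], I[3,3]^3.
μ_θ-semistable layers: μ^(1)=3; μ^(2)=-2

((0, 0, 4); (4, 2, 0))


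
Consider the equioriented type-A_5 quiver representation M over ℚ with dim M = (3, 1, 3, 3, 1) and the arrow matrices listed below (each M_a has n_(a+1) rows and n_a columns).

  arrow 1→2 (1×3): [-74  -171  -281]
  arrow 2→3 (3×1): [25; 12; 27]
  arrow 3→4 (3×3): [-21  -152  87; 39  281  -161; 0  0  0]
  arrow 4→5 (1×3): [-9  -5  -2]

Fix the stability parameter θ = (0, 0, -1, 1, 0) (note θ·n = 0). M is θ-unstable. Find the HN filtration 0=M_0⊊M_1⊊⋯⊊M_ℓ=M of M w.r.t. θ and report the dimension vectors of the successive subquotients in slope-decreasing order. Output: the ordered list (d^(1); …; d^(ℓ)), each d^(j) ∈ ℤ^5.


Interval decomposition of M: I[1,1]^2, I[1,3], I[3,4], I[3,5], I[4,4].
HN type (ℓ=5): μ^(1)=1; μ^(2)=1/2; μ^(3)=0; μ^(4)=-1/3; μ^(5)=-1

((0, 0, 0, 2, 0); (0, 0, 0, 1, 1); (2, 0, 0, 0, 0); (1, 1, 1, 0, 0); (0, 0, 2, 0, 0))


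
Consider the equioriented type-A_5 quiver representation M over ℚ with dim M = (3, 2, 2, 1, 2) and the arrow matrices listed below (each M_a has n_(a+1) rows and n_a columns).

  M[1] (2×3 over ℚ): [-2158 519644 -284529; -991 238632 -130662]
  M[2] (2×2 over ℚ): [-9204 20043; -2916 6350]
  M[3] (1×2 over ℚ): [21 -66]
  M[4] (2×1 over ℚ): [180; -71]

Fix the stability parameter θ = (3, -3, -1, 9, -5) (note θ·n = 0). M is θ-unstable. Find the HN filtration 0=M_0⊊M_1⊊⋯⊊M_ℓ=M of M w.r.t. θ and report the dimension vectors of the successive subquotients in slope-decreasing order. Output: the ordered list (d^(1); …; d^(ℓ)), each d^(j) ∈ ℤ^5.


Barcode: M ≅ I[1,1], I[1,3], I[1,5], I[5,5]. HN layers by μ_θ (4 steps, strictly decreasing):
  μ^(1)=3; μ^(2)=2; μ^(3)=-1/3; μ^(4)=-5

((1, 0, 0, 0, 0); (0, 0, 0, 1, 1); (2, 2, 2, 0, 0); (0, 0, 0, 0, 1))


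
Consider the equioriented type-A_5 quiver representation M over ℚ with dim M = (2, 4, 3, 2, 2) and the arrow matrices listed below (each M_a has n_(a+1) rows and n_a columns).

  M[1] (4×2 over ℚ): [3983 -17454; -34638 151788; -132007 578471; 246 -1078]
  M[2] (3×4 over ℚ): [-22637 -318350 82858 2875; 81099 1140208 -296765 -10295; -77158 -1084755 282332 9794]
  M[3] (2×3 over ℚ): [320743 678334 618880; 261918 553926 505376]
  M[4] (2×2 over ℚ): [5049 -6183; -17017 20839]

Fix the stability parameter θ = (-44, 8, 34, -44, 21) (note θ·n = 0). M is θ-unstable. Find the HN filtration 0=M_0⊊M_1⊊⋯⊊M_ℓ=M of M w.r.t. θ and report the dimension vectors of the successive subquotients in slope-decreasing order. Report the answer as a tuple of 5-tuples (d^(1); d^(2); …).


Via rank(M_{q-1}∘⋯∘M_p): M ≅ I[1,4], I[1,5], I[2,2], I[2,3], I[5,5].
μ_θ-semistable layers: μ^(1)=34; μ^(2)=21; μ^(3)=8; μ^(4)=-2/3; μ^(5)=-44

((0, 0, 1, 0, 0); (0, 0, 0, 0, 2); (0, 2, 0, 0, 0); (0, 2, 2, 2, 0); (2, 0, 0, 0, 0))


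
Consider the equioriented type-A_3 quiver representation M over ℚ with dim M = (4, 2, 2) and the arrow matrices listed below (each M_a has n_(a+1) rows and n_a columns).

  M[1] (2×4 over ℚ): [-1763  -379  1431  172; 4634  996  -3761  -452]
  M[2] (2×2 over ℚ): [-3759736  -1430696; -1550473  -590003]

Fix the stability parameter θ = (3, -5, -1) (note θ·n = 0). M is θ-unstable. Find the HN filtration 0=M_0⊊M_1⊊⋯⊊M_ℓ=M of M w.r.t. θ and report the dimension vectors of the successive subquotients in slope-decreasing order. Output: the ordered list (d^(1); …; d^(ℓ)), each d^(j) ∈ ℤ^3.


Via rank(M_{q-1}∘⋯∘M_p): M ≅ I[1,1]^2, I[1,2], I[1,3], I[3,3].
μ_θ-semistable layers: μ^(1)=3; μ^(2)=-1

((2, 0, 0); (2, 2, 2))


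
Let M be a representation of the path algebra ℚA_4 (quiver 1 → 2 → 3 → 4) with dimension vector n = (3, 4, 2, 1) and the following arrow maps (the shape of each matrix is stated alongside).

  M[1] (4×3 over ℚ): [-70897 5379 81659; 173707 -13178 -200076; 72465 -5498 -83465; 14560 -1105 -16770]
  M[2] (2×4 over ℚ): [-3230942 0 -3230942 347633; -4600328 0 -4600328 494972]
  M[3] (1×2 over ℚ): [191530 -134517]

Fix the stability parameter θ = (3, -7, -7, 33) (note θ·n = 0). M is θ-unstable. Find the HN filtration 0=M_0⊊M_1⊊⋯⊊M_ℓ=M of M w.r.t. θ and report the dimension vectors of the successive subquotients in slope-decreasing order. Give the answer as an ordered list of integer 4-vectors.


Interval decomposition of M: I[1,2]^2, I[1,4], I[2,2], I[3,3].
HN type (ℓ=4): μ^(1)=33; μ^(2)=-2; μ^(3)=-11/3; μ^(4)=-7

((0, 0, 0, 1); (2, 2, 0, 0); (1, 1, 1, 0); (0, 1, 1, 0))


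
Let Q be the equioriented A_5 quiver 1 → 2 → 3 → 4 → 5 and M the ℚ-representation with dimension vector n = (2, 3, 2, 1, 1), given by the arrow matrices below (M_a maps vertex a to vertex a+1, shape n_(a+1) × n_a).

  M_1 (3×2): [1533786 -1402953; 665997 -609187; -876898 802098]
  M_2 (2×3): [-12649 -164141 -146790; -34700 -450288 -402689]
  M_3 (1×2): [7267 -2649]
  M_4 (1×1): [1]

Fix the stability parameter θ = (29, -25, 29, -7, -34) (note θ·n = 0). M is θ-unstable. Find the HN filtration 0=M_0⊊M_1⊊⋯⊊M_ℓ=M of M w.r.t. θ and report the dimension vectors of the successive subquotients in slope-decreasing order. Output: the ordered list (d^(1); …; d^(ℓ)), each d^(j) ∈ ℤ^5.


Barcode: M ≅ I[1,3], I[1,5], I[2,2]. HN layers by μ_θ (4 steps, strictly decreasing):
  μ^(1)=29; μ^(2)=2; μ^(3)=-8/5; μ^(4)=-25

((0, 0, 1, 0, 0); (1, 1, 0, 0, 0); (1, 1, 1, 1, 1); (0, 1, 0, 0, 0))


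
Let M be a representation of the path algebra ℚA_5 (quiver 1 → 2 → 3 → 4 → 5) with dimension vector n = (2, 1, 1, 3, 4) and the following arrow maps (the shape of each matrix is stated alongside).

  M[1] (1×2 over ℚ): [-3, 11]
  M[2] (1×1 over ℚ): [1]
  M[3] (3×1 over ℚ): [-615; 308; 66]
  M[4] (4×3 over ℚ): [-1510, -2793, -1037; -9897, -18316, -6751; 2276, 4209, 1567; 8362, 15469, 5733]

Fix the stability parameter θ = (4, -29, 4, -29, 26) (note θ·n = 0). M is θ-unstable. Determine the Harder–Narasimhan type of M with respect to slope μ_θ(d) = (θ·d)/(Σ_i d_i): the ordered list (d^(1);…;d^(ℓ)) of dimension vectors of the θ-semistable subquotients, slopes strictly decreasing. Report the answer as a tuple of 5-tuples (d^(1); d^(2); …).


Barcode: M ≅ I[1,1], I[1,5], I[4,4], I[4,5], I[5,5]^2. HN layers by μ_θ (4 steps, strictly decreasing):
  μ^(1)=26; μ^(2)=4; μ^(3)=-25/2; μ^(4)=-29

((0, 0, 0, 0, 4); (1, 0, 0, 0, 0); (1, 1, 1, 1, 0); (0, 0, 0, 2, 0))


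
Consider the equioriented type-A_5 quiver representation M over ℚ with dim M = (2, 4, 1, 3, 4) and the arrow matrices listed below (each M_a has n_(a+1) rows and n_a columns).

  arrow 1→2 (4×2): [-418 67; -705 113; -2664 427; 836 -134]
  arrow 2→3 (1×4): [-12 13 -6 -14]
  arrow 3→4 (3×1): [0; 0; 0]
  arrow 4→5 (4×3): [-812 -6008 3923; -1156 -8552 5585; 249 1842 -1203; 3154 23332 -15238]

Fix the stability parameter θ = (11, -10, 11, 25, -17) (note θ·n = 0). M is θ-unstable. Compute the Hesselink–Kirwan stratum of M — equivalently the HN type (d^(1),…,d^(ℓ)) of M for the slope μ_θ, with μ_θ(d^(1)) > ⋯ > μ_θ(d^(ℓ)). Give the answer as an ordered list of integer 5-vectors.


Interval decomposition of M: I[1,2], I[1,3], I[2,2]^2, I[4,4], I[4,5]^2, I[5,5]^2.
HN type (ℓ=6): μ^(1)=25; μ^(2)=11; μ^(3)=4; μ^(4)=1/2; μ^(5)=-10; μ^(6)=-17

((0, 0, 0, 1, 0); (0, 0, 1, 0, 0); (0, 0, 0, 2, 2); (2, 2, 0, 0, 0); (0, 2, 0, 0, 0); (0, 0, 0, 0, 2))


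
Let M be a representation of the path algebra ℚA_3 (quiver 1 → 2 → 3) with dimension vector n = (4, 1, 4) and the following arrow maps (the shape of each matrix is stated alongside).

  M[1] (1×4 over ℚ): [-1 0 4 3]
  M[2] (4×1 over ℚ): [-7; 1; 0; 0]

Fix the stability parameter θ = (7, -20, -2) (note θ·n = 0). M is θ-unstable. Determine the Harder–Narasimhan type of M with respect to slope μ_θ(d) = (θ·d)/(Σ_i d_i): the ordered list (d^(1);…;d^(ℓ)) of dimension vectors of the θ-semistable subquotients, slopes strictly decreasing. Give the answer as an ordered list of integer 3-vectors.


Barcode: M ≅ I[1,1]^3, I[1,3], I[3,3]^3. HN layers by μ_θ (3 steps, strictly decreasing):
  μ^(1)=7; μ^(2)=-2; μ^(3)=-13/2

((3, 0, 0); (0, 0, 4); (1, 1, 0))


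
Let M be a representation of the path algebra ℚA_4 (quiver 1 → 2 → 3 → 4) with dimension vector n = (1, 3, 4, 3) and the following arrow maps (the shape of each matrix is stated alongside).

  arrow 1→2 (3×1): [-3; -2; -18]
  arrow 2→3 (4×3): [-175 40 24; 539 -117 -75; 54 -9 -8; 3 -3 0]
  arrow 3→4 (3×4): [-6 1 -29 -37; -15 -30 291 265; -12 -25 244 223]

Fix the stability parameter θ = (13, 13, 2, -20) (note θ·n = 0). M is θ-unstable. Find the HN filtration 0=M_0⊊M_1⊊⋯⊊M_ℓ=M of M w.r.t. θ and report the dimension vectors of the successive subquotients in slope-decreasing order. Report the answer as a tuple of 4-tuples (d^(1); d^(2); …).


Via rank(M_{q-1}∘⋯∘M_p): M ≅ I[1,3], I[2,4]^2, I[3,4].
μ_θ-semistable layers: μ^(1)=28/3; μ^(2)=-5/3; μ^(3)=-9

((1, 1, 1, 0); (0, 2, 2, 2); (0, 0, 1, 1))


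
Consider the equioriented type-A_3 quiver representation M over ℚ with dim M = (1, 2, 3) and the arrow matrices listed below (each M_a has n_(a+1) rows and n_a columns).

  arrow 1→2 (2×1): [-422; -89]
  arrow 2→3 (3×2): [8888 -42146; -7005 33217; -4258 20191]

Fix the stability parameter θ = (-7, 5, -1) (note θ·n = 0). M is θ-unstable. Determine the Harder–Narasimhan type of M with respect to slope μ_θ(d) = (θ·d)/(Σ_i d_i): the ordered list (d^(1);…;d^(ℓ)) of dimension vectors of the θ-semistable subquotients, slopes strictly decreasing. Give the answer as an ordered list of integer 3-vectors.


Barcode: M ≅ I[1,3], I[2,3], I[3,3]. HN layers by μ_θ (3 steps, strictly decreasing):
  μ^(1)=2; μ^(2)=-1; μ^(3)=-7

((0, 2, 2); (0, 0, 1); (1, 0, 0))


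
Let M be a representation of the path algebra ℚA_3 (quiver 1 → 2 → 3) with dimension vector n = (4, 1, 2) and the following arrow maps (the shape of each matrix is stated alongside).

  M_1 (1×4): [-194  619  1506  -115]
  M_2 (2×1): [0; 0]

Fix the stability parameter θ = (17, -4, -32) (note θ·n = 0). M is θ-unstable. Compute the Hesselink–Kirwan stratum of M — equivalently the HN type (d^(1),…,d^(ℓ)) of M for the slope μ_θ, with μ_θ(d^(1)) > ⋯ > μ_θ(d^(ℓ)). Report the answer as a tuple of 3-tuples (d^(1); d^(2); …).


Via rank(M_{q-1}∘⋯∘M_p): M ≅ I[1,1]^3, I[1,2], I[3,3]^2.
μ_θ-semistable layers: μ^(1)=17; μ^(2)=13/2; μ^(3)=-32

((3, 0, 0); (1, 1, 0); (0, 0, 2))


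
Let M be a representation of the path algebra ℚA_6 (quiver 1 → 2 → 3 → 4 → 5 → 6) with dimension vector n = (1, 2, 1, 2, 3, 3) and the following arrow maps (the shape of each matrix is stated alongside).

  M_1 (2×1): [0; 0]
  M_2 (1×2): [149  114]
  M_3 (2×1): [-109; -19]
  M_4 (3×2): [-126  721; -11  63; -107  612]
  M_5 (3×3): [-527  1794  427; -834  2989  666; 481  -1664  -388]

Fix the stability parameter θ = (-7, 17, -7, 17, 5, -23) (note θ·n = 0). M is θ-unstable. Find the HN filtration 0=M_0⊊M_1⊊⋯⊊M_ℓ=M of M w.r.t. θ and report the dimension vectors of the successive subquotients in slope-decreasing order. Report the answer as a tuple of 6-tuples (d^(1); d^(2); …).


Barcode: M ≅ I[1,1], I[2,2], I[2,6], I[4,6], I[5,6]. HN layers by μ_θ (5 steps, strictly decreasing):
  μ^(1)=17; μ^(2)=9/5; μ^(3)=-1/3; μ^(4)=-7; μ^(5)=-9

((0, 1, 0, 0, 0, 0); (0, 1, 1, 1, 1, 1); (0, 0, 0, 1, 1, 1); (1, 0, 0, 0, 0, 0); (0, 0, 0, 0, 1, 1))


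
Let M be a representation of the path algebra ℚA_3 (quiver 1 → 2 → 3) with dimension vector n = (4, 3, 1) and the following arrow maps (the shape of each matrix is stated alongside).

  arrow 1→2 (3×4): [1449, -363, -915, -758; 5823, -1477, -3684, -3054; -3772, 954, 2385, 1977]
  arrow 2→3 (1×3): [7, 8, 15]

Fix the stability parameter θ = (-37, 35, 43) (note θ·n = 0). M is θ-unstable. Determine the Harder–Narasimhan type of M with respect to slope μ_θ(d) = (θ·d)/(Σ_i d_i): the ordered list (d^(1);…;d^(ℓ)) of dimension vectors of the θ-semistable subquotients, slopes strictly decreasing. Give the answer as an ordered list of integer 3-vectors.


Via rank(M_{q-1}∘⋯∘M_p): M ≅ I[1,1], I[1,2]^2, I[1,3].
μ_θ-semistable layers: μ^(1)=43; μ^(2)=35; μ^(3)=-37

((0, 0, 1); (0, 3, 0); (4, 0, 0))


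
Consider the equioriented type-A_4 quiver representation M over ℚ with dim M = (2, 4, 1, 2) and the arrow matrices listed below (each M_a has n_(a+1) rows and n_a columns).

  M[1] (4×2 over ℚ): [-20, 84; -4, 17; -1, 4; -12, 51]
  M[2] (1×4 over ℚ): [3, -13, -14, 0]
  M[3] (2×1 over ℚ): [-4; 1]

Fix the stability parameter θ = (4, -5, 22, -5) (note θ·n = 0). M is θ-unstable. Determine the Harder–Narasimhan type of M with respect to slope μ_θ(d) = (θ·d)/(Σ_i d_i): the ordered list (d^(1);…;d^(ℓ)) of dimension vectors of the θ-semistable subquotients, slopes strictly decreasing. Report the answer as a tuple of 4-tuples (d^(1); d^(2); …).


Barcode: M ≅ I[1,2], I[1,4], I[2,2]^2, I[4,4]. HN layers by μ_θ (3 steps, strictly decreasing):
  μ^(1)=17/2; μ^(2)=-1/2; μ^(3)=-5

((0, 0, 1, 1); (2, 2, 0, 0); (0, 2, 0, 1))


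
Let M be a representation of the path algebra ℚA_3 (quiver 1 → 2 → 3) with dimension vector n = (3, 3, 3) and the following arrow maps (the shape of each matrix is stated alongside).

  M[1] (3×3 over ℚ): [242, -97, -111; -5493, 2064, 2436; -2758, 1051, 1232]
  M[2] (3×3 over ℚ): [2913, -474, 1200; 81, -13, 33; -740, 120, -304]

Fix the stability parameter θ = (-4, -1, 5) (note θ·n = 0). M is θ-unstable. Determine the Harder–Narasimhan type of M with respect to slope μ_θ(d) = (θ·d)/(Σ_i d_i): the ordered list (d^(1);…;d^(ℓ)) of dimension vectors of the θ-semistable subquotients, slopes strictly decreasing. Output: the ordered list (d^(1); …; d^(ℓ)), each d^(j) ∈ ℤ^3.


Via rank(M_{q-1}∘⋯∘M_p): M ≅ I[1,2], I[1,3]^2, I[3,3].
μ_θ-semistable layers: μ^(1)=5; μ^(2)=-1; μ^(3)=-4

((0, 0, 3); (0, 3, 0); (3, 0, 0))


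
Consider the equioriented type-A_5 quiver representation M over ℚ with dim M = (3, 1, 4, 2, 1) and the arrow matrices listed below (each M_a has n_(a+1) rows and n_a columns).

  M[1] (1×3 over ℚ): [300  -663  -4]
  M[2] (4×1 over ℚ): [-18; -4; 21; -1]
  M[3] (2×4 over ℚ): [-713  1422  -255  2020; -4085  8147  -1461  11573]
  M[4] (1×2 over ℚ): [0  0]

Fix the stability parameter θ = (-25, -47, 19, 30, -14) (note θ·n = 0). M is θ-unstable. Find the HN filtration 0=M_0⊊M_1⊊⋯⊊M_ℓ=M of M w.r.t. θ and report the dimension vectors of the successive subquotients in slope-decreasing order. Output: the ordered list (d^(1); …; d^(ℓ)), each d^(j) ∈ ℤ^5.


Interval decomposition of M: I[1,1]^2, I[1,4], I[3,3]^2, I[3,4], I[5,5].
HN type (ℓ=5): μ^(1)=30; μ^(2)=19; μ^(3)=-14; μ^(4)=-25; μ^(5)=-36

((0, 0, 0, 2, 0); (0, 0, 4, 0, 0); (0, 0, 0, 0, 1); (2, 0, 0, 0, 0); (1, 1, 0, 0, 0))


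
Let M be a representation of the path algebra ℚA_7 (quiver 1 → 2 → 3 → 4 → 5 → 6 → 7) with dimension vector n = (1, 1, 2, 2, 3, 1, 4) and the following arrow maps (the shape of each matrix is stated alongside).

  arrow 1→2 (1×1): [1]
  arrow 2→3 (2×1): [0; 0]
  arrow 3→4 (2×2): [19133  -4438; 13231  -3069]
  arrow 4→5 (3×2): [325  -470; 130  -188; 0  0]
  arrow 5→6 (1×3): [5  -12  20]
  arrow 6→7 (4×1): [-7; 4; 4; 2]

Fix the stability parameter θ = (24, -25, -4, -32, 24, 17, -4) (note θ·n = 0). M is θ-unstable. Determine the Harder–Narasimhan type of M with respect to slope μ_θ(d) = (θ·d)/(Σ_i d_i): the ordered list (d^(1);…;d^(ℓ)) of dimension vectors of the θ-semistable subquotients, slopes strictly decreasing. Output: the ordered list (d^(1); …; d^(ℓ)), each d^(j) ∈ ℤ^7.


Via rank(M_{q-1}∘⋯∘M_p): M ≅ I[1,2], I[3,4], I[3,7], I[5,5]^2, I[7,7]^3.
μ_θ-semistable layers: μ^(1)=24; μ^(2)=37/3; μ^(3)=-1/2; μ^(4)=-4; μ^(5)=-18

((0, 0, 0, 0, 2, 0, 0); (0, 0, 0, 0, 1, 1, 1); (1, 1, 0, 0, 0, 0, 0); (0, 0, 0, 0, 0, 0, 3); (0, 0, 2, 2, 0, 0, 0))


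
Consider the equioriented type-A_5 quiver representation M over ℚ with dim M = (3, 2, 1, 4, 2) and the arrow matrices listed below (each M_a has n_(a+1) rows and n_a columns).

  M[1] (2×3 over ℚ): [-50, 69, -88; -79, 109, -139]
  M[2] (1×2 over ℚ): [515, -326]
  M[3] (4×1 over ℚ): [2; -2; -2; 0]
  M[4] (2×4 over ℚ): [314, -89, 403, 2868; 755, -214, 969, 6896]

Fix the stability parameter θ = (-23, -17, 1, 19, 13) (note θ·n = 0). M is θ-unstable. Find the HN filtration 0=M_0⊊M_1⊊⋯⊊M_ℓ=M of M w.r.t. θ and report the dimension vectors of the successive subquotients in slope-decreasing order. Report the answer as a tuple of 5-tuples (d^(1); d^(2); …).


Interval decomposition of M: I[1,1], I[1,2], I[1,4], I[4,4], I[4,5]^2.
HN type (ℓ=5): μ^(1)=19; μ^(2)=16; μ^(3)=1; μ^(4)=-17; μ^(5)=-23

((0, 0, 0, 2, 0); (0, 0, 0, 2, 2); (0, 0, 1, 0, 0); (0, 2, 0, 0, 0); (3, 0, 0, 0, 0))


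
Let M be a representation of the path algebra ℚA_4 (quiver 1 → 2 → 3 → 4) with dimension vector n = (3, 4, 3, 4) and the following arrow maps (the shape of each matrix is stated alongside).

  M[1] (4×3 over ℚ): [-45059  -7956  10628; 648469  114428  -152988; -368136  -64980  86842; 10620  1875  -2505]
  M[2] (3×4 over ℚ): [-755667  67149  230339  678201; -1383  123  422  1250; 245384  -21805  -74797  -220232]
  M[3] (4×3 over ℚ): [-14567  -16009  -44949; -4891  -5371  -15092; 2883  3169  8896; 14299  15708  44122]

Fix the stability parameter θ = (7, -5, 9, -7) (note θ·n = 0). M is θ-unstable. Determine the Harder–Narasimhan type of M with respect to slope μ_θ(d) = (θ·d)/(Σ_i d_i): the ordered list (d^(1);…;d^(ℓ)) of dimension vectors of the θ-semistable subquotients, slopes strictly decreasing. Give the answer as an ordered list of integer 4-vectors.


Via rank(M_{q-1}∘⋯∘M_p): M ≅ I[1,2], I[1,4]^2, I[2,4], I[4,4].
μ_θ-semistable layers: μ^(1)=1; μ^(2)=-5; μ^(3)=-7

((3, 3, 3, 3); (0, 1, 0, 0); (0, 0, 0, 1))


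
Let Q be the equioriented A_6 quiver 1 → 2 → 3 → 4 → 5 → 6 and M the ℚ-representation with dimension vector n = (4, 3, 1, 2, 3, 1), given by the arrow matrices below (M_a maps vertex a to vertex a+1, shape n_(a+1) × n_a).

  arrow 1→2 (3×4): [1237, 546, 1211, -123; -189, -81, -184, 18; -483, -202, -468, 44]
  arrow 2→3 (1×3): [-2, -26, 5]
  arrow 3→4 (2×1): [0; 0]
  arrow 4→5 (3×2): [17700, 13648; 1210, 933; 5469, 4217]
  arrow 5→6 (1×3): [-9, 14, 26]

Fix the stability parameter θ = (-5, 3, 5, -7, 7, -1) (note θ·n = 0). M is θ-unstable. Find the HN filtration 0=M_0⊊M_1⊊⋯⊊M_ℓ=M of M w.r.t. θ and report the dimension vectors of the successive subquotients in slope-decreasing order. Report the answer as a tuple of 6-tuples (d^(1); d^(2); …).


Barcode: M ≅ I[1,1], I[1,2]^2, I[1,3], I[4,5], I[4,6], I[5,5]. HN layers by μ_θ (5 steps, strictly decreasing):
  μ^(1)=7; μ^(2)=5; μ^(3)=3; μ^(4)=-5; μ^(5)=-7

((0, 0, 0, 0, 2, 0); (0, 0, 1, 0, 0, 0); (0, 3, 0, 0, 1, 1); (4, 0, 0, 0, 0, 0); (0, 0, 0, 2, 0, 0))


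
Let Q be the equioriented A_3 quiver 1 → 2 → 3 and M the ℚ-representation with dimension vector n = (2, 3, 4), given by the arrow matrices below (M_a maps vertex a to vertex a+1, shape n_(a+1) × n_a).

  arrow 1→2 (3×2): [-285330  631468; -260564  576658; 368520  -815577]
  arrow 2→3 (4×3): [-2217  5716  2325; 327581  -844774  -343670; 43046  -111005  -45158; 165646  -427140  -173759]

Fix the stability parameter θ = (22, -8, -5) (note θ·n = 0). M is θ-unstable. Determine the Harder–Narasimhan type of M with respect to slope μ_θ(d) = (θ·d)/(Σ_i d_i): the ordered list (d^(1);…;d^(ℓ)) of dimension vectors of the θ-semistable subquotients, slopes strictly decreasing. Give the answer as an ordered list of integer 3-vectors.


Interval decomposition of M: I[1,3]^2, I[2,3], I[3,3].
HN type (ℓ=3): μ^(1)=3; μ^(2)=-5; μ^(3)=-8

((2, 2, 2); (0, 0, 2); (0, 1, 0))


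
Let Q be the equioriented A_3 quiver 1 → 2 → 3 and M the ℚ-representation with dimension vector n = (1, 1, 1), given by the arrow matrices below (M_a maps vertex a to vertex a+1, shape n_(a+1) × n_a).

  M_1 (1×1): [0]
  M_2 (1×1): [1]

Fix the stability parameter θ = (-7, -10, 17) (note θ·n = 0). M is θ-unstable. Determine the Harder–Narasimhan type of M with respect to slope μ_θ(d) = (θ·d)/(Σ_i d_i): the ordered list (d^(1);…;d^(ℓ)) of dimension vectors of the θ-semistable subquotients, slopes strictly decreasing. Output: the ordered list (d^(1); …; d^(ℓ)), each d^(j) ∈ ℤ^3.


Via rank(M_{q-1}∘⋯∘M_p): M ≅ I[1,1], I[2,3].
μ_θ-semistable layers: μ^(1)=17; μ^(2)=-7; μ^(3)=-10

((0, 0, 1); (1, 0, 0); (0, 1, 0))


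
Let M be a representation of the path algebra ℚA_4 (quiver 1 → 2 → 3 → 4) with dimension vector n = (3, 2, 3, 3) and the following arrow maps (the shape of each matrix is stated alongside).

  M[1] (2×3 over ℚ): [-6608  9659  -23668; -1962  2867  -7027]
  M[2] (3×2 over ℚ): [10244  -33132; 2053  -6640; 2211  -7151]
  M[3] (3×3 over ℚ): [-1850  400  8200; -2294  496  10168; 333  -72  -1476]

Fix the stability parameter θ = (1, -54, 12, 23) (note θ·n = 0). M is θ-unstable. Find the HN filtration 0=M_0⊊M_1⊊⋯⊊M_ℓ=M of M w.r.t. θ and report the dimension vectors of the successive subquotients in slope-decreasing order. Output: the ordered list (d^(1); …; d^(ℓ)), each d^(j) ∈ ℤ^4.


Barcode: M ≅ I[1,1], I[1,3]^2, I[3,4], I[4,4]^2. HN layers by μ_θ (4 steps, strictly decreasing):
  μ^(1)=23; μ^(2)=12; μ^(3)=1; μ^(4)=-53/2

((0, 0, 0, 3); (0, 0, 3, 0); (1, 0, 0, 0); (2, 2, 0, 0))
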